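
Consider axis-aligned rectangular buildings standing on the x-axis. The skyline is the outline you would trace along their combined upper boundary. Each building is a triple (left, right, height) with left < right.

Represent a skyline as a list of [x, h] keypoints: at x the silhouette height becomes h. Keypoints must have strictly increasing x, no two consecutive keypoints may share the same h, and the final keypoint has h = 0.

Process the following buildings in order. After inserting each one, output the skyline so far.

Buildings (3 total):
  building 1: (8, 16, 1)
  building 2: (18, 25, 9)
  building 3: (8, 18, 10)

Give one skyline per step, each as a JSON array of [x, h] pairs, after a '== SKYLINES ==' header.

== SKYLINES ==
[[8,1],[16,0]]
[[8,1],[16,0],[18,9],[25,0]]
[[8,10],[18,9],[25,0]]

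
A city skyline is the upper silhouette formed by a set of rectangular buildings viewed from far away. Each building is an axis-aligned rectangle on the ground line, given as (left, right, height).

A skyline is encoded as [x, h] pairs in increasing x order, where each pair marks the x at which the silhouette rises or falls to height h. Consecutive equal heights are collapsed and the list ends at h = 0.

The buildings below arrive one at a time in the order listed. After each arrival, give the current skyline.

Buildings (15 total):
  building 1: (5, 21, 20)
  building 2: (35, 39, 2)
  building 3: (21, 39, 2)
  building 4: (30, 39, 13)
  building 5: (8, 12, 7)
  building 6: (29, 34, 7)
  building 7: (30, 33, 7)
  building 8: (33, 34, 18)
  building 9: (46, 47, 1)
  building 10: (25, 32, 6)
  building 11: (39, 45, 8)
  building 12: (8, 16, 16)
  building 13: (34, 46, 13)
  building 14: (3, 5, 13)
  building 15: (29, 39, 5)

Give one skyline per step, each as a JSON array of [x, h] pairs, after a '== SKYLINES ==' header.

== SKYLINES ==
[[5,20],[21,0]]
[[5,20],[21,0],[35,2],[39,0]]
[[5,20],[21,2],[39,0]]
[[5,20],[21,2],[30,13],[39,0]]
[[5,20],[21,2],[30,13],[39,0]]
[[5,20],[21,2],[29,7],[30,13],[39,0]]
[[5,20],[21,2],[29,7],[30,13],[39,0]]
[[5,20],[21,2],[29,7],[30,13],[33,18],[34,13],[39,0]]
[[5,20],[21,2],[29,7],[30,13],[33,18],[34,13],[39,0],[46,1],[47,0]]
[[5,20],[21,2],[25,6],[29,7],[30,13],[33,18],[34,13],[39,0],[46,1],[47,0]]
[[5,20],[21,2],[25,6],[29,7],[30,13],[33,18],[34,13],[39,8],[45,0],[46,1],[47,0]]
[[5,20],[21,2],[25,6],[29,7],[30,13],[33,18],[34,13],[39,8],[45,0],[46,1],[47,0]]
[[5,20],[21,2],[25,6],[29,7],[30,13],[33,18],[34,13],[46,1],[47,0]]
[[3,13],[5,20],[21,2],[25,6],[29,7],[30,13],[33,18],[34,13],[46,1],[47,0]]
[[3,13],[5,20],[21,2],[25,6],[29,7],[30,13],[33,18],[34,13],[46,1],[47,0]]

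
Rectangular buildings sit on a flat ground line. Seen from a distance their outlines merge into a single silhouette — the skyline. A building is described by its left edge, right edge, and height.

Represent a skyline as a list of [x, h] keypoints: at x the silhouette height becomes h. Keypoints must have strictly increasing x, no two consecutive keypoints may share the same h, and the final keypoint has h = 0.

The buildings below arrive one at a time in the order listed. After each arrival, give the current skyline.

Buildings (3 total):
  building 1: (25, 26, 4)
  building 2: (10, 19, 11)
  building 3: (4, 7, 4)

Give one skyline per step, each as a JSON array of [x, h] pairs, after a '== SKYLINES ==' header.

== SKYLINES ==
[[25,4],[26,0]]
[[10,11],[19,0],[25,4],[26,0]]
[[4,4],[7,0],[10,11],[19,0],[25,4],[26,0]]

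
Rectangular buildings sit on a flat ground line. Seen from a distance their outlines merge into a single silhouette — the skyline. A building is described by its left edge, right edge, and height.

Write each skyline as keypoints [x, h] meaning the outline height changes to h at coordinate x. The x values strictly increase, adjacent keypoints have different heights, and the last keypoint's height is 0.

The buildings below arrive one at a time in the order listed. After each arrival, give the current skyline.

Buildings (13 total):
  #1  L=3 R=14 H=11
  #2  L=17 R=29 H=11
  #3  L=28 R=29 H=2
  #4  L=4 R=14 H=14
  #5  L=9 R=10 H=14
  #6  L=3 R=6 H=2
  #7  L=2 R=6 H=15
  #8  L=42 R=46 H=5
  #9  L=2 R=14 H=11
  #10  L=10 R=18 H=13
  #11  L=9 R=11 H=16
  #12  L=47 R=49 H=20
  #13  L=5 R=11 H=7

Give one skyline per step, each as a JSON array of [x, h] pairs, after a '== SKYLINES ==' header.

== SKYLINES ==
[[3,11],[14,0]]
[[3,11],[14,0],[17,11],[29,0]]
[[3,11],[14,0],[17,11],[29,0]]
[[3,11],[4,14],[14,0],[17,11],[29,0]]
[[3,11],[4,14],[14,0],[17,11],[29,0]]
[[3,11],[4,14],[14,0],[17,11],[29,0]]
[[2,15],[6,14],[14,0],[17,11],[29,0]]
[[2,15],[6,14],[14,0],[17,11],[29,0],[42,5],[46,0]]
[[2,15],[6,14],[14,0],[17,11],[29,0],[42,5],[46,0]]
[[2,15],[6,14],[14,13],[18,11],[29,0],[42,5],[46,0]]
[[2,15],[6,14],[9,16],[11,14],[14,13],[18,11],[29,0],[42,5],[46,0]]
[[2,15],[6,14],[9,16],[11,14],[14,13],[18,11],[29,0],[42,5],[46,0],[47,20],[49,0]]
[[2,15],[6,14],[9,16],[11,14],[14,13],[18,11],[29,0],[42,5],[46,0],[47,20],[49,0]]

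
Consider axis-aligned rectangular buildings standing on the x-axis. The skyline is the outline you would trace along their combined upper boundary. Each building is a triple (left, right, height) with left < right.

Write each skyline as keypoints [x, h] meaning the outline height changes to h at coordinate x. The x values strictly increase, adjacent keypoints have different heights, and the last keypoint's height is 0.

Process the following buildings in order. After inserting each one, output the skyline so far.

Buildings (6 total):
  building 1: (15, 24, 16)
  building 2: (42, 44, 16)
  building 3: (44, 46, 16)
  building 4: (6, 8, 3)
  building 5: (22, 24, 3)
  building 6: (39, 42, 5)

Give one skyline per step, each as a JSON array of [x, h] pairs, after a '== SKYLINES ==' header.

== SKYLINES ==
[[15,16],[24,0]]
[[15,16],[24,0],[42,16],[44,0]]
[[15,16],[24,0],[42,16],[46,0]]
[[6,3],[8,0],[15,16],[24,0],[42,16],[46,0]]
[[6,3],[8,0],[15,16],[24,0],[42,16],[46,0]]
[[6,3],[8,0],[15,16],[24,0],[39,5],[42,16],[46,0]]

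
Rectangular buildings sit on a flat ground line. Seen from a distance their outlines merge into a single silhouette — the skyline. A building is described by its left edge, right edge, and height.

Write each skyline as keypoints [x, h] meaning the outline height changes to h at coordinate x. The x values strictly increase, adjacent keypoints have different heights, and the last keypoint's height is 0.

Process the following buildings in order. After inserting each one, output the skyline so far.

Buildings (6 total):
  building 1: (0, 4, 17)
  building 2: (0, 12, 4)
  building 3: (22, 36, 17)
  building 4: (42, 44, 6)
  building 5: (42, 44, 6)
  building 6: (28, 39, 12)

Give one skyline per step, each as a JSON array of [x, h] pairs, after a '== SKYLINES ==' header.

== SKYLINES ==
[[0,17],[4,0]]
[[0,17],[4,4],[12,0]]
[[0,17],[4,4],[12,0],[22,17],[36,0]]
[[0,17],[4,4],[12,0],[22,17],[36,0],[42,6],[44,0]]
[[0,17],[4,4],[12,0],[22,17],[36,0],[42,6],[44,0]]
[[0,17],[4,4],[12,0],[22,17],[36,12],[39,0],[42,6],[44,0]]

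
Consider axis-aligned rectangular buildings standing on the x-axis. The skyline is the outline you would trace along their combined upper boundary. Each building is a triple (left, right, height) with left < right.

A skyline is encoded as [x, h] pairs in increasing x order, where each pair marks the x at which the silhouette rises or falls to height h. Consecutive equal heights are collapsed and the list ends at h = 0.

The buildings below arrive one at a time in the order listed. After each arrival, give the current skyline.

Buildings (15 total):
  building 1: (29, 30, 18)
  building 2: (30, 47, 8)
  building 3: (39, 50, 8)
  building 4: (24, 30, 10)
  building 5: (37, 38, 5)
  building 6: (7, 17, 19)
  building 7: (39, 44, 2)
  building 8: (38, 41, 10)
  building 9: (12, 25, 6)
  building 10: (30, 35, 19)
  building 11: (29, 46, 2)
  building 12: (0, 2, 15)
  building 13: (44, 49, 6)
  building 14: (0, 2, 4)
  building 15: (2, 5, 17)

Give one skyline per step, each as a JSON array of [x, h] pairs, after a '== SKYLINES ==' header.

== SKYLINES ==
[[29,18],[30,0]]
[[29,18],[30,8],[47,0]]
[[29,18],[30,8],[50,0]]
[[24,10],[29,18],[30,8],[50,0]]
[[24,10],[29,18],[30,8],[50,0]]
[[7,19],[17,0],[24,10],[29,18],[30,8],[50,0]]
[[7,19],[17,0],[24,10],[29,18],[30,8],[50,0]]
[[7,19],[17,0],[24,10],[29,18],[30,8],[38,10],[41,8],[50,0]]
[[7,19],[17,6],[24,10],[29,18],[30,8],[38,10],[41,8],[50,0]]
[[7,19],[17,6],[24,10],[29,18],[30,19],[35,8],[38,10],[41,8],[50,0]]
[[7,19],[17,6],[24,10],[29,18],[30,19],[35,8],[38,10],[41,8],[50,0]]
[[0,15],[2,0],[7,19],[17,6],[24,10],[29,18],[30,19],[35,8],[38,10],[41,8],[50,0]]
[[0,15],[2,0],[7,19],[17,6],[24,10],[29,18],[30,19],[35,8],[38,10],[41,8],[50,0]]
[[0,15],[2,0],[7,19],[17,6],[24,10],[29,18],[30,19],[35,8],[38,10],[41,8],[50,0]]
[[0,15],[2,17],[5,0],[7,19],[17,6],[24,10],[29,18],[30,19],[35,8],[38,10],[41,8],[50,0]]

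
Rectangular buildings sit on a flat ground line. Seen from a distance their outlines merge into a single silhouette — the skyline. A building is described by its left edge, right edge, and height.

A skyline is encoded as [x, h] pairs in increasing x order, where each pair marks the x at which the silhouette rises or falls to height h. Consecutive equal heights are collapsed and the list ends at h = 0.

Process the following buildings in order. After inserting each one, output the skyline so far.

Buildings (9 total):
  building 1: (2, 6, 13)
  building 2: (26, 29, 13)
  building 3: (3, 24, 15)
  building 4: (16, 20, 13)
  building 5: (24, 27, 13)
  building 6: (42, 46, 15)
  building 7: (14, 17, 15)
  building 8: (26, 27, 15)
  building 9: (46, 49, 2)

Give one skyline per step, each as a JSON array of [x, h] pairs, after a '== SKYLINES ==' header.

== SKYLINES ==
[[2,13],[6,0]]
[[2,13],[6,0],[26,13],[29,0]]
[[2,13],[3,15],[24,0],[26,13],[29,0]]
[[2,13],[3,15],[24,0],[26,13],[29,0]]
[[2,13],[3,15],[24,13],[29,0]]
[[2,13],[3,15],[24,13],[29,0],[42,15],[46,0]]
[[2,13],[3,15],[24,13],[29,0],[42,15],[46,0]]
[[2,13],[3,15],[24,13],[26,15],[27,13],[29,0],[42,15],[46,0]]
[[2,13],[3,15],[24,13],[26,15],[27,13],[29,0],[42,15],[46,2],[49,0]]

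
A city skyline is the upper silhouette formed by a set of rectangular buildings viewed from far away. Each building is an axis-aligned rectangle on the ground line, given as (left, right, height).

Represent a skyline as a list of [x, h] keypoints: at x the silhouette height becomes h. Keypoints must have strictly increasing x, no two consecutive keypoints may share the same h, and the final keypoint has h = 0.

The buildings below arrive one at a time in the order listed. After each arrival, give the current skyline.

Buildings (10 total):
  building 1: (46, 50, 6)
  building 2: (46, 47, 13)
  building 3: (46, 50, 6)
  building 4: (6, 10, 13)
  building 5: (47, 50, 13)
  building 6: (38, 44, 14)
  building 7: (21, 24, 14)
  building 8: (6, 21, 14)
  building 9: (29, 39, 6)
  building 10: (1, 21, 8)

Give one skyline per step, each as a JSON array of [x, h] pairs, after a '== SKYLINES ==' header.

== SKYLINES ==
[[46,6],[50,0]]
[[46,13],[47,6],[50,0]]
[[46,13],[47,6],[50,0]]
[[6,13],[10,0],[46,13],[47,6],[50,0]]
[[6,13],[10,0],[46,13],[50,0]]
[[6,13],[10,0],[38,14],[44,0],[46,13],[50,0]]
[[6,13],[10,0],[21,14],[24,0],[38,14],[44,0],[46,13],[50,0]]
[[6,14],[24,0],[38,14],[44,0],[46,13],[50,0]]
[[6,14],[24,0],[29,6],[38,14],[44,0],[46,13],[50,0]]
[[1,8],[6,14],[24,0],[29,6],[38,14],[44,0],[46,13],[50,0]]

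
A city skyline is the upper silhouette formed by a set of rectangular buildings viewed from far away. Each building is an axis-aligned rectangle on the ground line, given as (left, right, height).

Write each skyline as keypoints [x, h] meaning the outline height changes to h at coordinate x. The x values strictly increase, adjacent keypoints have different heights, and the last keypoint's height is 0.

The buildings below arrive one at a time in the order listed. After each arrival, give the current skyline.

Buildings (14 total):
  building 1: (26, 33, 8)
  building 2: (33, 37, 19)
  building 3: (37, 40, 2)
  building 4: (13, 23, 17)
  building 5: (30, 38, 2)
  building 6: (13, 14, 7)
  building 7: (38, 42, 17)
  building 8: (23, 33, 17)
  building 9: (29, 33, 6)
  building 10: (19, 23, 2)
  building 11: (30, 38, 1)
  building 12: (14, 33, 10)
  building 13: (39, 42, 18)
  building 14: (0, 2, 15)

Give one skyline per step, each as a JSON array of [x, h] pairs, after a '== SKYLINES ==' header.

== SKYLINES ==
[[26,8],[33,0]]
[[26,8],[33,19],[37,0]]
[[26,8],[33,19],[37,2],[40,0]]
[[13,17],[23,0],[26,8],[33,19],[37,2],[40,0]]
[[13,17],[23,0],[26,8],[33,19],[37,2],[40,0]]
[[13,17],[23,0],[26,8],[33,19],[37,2],[40,0]]
[[13,17],[23,0],[26,8],[33,19],[37,2],[38,17],[42,0]]
[[13,17],[33,19],[37,2],[38,17],[42,0]]
[[13,17],[33,19],[37,2],[38,17],[42,0]]
[[13,17],[33,19],[37,2],[38,17],[42,0]]
[[13,17],[33,19],[37,2],[38,17],[42,0]]
[[13,17],[33,19],[37,2],[38,17],[42,0]]
[[13,17],[33,19],[37,2],[38,17],[39,18],[42,0]]
[[0,15],[2,0],[13,17],[33,19],[37,2],[38,17],[39,18],[42,0]]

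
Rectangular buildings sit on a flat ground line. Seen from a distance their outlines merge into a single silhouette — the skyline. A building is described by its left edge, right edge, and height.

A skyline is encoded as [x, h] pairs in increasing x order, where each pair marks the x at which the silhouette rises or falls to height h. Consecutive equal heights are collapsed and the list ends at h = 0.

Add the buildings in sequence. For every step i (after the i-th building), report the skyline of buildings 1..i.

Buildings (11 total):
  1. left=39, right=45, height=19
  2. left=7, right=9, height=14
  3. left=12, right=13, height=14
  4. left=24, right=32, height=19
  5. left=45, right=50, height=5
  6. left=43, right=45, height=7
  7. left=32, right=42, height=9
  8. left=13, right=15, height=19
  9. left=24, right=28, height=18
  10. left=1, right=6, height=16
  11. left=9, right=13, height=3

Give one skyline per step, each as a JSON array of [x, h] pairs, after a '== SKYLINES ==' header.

== SKYLINES ==
[[39,19],[45,0]]
[[7,14],[9,0],[39,19],[45,0]]
[[7,14],[9,0],[12,14],[13,0],[39,19],[45,0]]
[[7,14],[9,0],[12,14],[13,0],[24,19],[32,0],[39,19],[45,0]]
[[7,14],[9,0],[12,14],[13,0],[24,19],[32,0],[39,19],[45,5],[50,0]]
[[7,14],[9,0],[12,14],[13,0],[24,19],[32,0],[39,19],[45,5],[50,0]]
[[7,14],[9,0],[12,14],[13,0],[24,19],[32,9],[39,19],[45,5],[50,0]]
[[7,14],[9,0],[12,14],[13,19],[15,0],[24,19],[32,9],[39,19],[45,5],[50,0]]
[[7,14],[9,0],[12,14],[13,19],[15,0],[24,19],[32,9],[39,19],[45,5],[50,0]]
[[1,16],[6,0],[7,14],[9,0],[12,14],[13,19],[15,0],[24,19],[32,9],[39,19],[45,5],[50,0]]
[[1,16],[6,0],[7,14],[9,3],[12,14],[13,19],[15,0],[24,19],[32,9],[39,19],[45,5],[50,0]]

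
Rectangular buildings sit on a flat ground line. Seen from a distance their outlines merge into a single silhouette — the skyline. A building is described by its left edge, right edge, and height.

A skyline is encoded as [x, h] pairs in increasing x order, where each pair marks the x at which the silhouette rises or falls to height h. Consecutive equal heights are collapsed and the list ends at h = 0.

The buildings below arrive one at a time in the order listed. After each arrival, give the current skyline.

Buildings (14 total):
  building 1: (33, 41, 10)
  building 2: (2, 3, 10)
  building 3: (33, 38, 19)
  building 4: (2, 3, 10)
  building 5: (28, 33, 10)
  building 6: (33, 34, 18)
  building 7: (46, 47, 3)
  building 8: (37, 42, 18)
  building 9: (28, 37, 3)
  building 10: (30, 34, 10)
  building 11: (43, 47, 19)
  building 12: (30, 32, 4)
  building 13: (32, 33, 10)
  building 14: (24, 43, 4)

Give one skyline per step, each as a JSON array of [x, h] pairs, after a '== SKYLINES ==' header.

== SKYLINES ==
[[33,10],[41,0]]
[[2,10],[3,0],[33,10],[41,0]]
[[2,10],[3,0],[33,19],[38,10],[41,0]]
[[2,10],[3,0],[33,19],[38,10],[41,0]]
[[2,10],[3,0],[28,10],[33,19],[38,10],[41,0]]
[[2,10],[3,0],[28,10],[33,19],[38,10],[41,0]]
[[2,10],[3,0],[28,10],[33,19],[38,10],[41,0],[46,3],[47,0]]
[[2,10],[3,0],[28,10],[33,19],[38,18],[42,0],[46,3],[47,0]]
[[2,10],[3,0],[28,10],[33,19],[38,18],[42,0],[46,3],[47,0]]
[[2,10],[3,0],[28,10],[33,19],[38,18],[42,0],[46,3],[47,0]]
[[2,10],[3,0],[28,10],[33,19],[38,18],[42,0],[43,19],[47,0]]
[[2,10],[3,0],[28,10],[33,19],[38,18],[42,0],[43,19],[47,0]]
[[2,10],[3,0],[28,10],[33,19],[38,18],[42,0],[43,19],[47,0]]
[[2,10],[3,0],[24,4],[28,10],[33,19],[38,18],[42,4],[43,19],[47,0]]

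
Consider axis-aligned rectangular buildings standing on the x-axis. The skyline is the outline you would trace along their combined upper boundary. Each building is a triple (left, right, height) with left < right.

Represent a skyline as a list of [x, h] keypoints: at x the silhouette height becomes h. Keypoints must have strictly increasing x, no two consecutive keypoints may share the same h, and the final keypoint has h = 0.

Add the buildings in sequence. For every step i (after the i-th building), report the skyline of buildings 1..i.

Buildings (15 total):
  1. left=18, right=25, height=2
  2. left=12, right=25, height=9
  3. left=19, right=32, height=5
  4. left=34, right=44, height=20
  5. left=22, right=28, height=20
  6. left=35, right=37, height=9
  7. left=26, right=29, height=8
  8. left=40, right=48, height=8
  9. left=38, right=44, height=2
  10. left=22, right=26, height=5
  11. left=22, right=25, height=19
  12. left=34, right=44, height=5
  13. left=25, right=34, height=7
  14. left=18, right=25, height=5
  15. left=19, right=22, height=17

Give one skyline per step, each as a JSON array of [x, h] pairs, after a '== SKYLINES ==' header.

== SKYLINES ==
[[18,2],[25,0]]
[[12,9],[25,0]]
[[12,9],[25,5],[32,0]]
[[12,9],[25,5],[32,0],[34,20],[44,0]]
[[12,9],[22,20],[28,5],[32,0],[34,20],[44,0]]
[[12,9],[22,20],[28,5],[32,0],[34,20],[44,0]]
[[12,9],[22,20],[28,8],[29,5],[32,0],[34,20],[44,0]]
[[12,9],[22,20],[28,8],[29,5],[32,0],[34,20],[44,8],[48,0]]
[[12,9],[22,20],[28,8],[29,5],[32,0],[34,20],[44,8],[48,0]]
[[12,9],[22,20],[28,8],[29,5],[32,0],[34,20],[44,8],[48,0]]
[[12,9],[22,20],[28,8],[29,5],[32,0],[34,20],[44,8],[48,0]]
[[12,9],[22,20],[28,8],[29,5],[32,0],[34,20],[44,8],[48,0]]
[[12,9],[22,20],[28,8],[29,7],[34,20],[44,8],[48,0]]
[[12,9],[22,20],[28,8],[29,7],[34,20],[44,8],[48,0]]
[[12,9],[19,17],[22,20],[28,8],[29,7],[34,20],[44,8],[48,0]]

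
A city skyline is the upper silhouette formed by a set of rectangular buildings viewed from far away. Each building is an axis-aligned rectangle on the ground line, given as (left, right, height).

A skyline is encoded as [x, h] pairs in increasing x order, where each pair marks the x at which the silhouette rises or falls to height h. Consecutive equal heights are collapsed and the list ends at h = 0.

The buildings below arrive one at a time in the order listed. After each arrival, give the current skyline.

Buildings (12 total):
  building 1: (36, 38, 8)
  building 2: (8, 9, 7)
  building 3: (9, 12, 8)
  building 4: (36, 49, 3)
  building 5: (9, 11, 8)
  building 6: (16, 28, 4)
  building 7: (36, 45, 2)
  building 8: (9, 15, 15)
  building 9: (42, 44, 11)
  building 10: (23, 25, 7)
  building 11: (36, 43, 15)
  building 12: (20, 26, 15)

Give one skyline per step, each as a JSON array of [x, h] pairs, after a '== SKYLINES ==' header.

== SKYLINES ==
[[36,8],[38,0]]
[[8,7],[9,0],[36,8],[38,0]]
[[8,7],[9,8],[12,0],[36,8],[38,0]]
[[8,7],[9,8],[12,0],[36,8],[38,3],[49,0]]
[[8,7],[9,8],[12,0],[36,8],[38,3],[49,0]]
[[8,7],[9,8],[12,0],[16,4],[28,0],[36,8],[38,3],[49,0]]
[[8,7],[9,8],[12,0],[16,4],[28,0],[36,8],[38,3],[49,0]]
[[8,7],[9,15],[15,0],[16,4],[28,0],[36,8],[38,3],[49,0]]
[[8,7],[9,15],[15,0],[16,4],[28,0],[36,8],[38,3],[42,11],[44,3],[49,0]]
[[8,7],[9,15],[15,0],[16,4],[23,7],[25,4],[28,0],[36,8],[38,3],[42,11],[44,3],[49,0]]
[[8,7],[9,15],[15,0],[16,4],[23,7],[25,4],[28,0],[36,15],[43,11],[44,3],[49,0]]
[[8,7],[9,15],[15,0],[16,4],[20,15],[26,4],[28,0],[36,15],[43,11],[44,3],[49,0]]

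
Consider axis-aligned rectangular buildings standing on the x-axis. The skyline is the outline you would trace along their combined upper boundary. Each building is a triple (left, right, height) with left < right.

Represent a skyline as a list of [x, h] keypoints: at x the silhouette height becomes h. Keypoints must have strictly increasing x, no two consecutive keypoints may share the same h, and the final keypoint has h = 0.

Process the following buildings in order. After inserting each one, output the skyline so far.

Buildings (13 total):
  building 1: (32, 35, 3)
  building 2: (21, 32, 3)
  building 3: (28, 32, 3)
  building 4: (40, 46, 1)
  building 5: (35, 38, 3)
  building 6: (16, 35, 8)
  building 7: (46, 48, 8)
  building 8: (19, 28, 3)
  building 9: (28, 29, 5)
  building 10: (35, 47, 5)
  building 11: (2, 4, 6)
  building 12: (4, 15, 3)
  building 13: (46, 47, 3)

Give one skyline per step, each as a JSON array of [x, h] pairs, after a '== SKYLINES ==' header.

== SKYLINES ==
[[32,3],[35,0]]
[[21,3],[35,0]]
[[21,3],[35,0]]
[[21,3],[35,0],[40,1],[46,0]]
[[21,3],[38,0],[40,1],[46,0]]
[[16,8],[35,3],[38,0],[40,1],[46,0]]
[[16,8],[35,3],[38,0],[40,1],[46,8],[48,0]]
[[16,8],[35,3],[38,0],[40,1],[46,8],[48,0]]
[[16,8],[35,3],[38,0],[40,1],[46,8],[48,0]]
[[16,8],[35,5],[46,8],[48,0]]
[[2,6],[4,0],[16,8],[35,5],[46,8],[48,0]]
[[2,6],[4,3],[15,0],[16,8],[35,5],[46,8],[48,0]]
[[2,6],[4,3],[15,0],[16,8],[35,5],[46,8],[48,0]]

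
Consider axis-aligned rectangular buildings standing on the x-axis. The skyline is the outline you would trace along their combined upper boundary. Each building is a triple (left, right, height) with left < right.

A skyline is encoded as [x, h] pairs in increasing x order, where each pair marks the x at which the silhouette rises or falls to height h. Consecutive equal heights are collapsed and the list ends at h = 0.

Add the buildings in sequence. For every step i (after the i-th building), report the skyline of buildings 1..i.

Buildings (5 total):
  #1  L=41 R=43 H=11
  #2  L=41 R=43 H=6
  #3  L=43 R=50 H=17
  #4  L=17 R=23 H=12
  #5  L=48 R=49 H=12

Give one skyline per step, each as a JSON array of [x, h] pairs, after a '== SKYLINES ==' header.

== SKYLINES ==
[[41,11],[43,0]]
[[41,11],[43,0]]
[[41,11],[43,17],[50,0]]
[[17,12],[23,0],[41,11],[43,17],[50,0]]
[[17,12],[23,0],[41,11],[43,17],[50,0]]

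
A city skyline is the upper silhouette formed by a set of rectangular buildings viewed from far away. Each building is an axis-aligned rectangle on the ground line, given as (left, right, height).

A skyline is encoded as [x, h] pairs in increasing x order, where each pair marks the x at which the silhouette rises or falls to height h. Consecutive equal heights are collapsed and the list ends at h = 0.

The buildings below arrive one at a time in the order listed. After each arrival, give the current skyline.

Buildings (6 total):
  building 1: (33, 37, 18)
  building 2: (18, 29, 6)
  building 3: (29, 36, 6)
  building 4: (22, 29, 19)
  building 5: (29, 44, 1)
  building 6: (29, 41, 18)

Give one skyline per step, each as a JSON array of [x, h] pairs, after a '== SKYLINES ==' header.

== SKYLINES ==
[[33,18],[37,0]]
[[18,6],[29,0],[33,18],[37,0]]
[[18,6],[33,18],[37,0]]
[[18,6],[22,19],[29,6],[33,18],[37,0]]
[[18,6],[22,19],[29,6],[33,18],[37,1],[44,0]]
[[18,6],[22,19],[29,18],[41,1],[44,0]]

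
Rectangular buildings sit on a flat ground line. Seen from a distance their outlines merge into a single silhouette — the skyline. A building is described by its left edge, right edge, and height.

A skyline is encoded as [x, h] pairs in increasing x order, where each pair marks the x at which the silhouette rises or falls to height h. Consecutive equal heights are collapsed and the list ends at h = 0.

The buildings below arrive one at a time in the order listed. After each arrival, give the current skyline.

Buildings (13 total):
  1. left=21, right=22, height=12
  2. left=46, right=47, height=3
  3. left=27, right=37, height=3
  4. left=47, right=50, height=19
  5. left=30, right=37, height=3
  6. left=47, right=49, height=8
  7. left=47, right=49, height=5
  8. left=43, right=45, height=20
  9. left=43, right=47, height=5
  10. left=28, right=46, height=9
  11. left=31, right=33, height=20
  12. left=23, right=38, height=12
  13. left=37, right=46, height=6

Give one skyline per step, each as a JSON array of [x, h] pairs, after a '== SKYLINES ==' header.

== SKYLINES ==
[[21,12],[22,0]]
[[21,12],[22,0],[46,3],[47,0]]
[[21,12],[22,0],[27,3],[37,0],[46,3],[47,0]]
[[21,12],[22,0],[27,3],[37,0],[46,3],[47,19],[50,0]]
[[21,12],[22,0],[27,3],[37,0],[46,3],[47,19],[50,0]]
[[21,12],[22,0],[27,3],[37,0],[46,3],[47,19],[50,0]]
[[21,12],[22,0],[27,3],[37,0],[46,3],[47,19],[50,0]]
[[21,12],[22,0],[27,3],[37,0],[43,20],[45,0],[46,3],[47,19],[50,0]]
[[21,12],[22,0],[27,3],[37,0],[43,20],[45,5],[47,19],[50,0]]
[[21,12],[22,0],[27,3],[28,9],[43,20],[45,9],[46,5],[47,19],[50,0]]
[[21,12],[22,0],[27,3],[28,9],[31,20],[33,9],[43,20],[45,9],[46,5],[47,19],[50,0]]
[[21,12],[22,0],[23,12],[31,20],[33,12],[38,9],[43,20],[45,9],[46,5],[47,19],[50,0]]
[[21,12],[22,0],[23,12],[31,20],[33,12],[38,9],[43,20],[45,9],[46,5],[47,19],[50,0]]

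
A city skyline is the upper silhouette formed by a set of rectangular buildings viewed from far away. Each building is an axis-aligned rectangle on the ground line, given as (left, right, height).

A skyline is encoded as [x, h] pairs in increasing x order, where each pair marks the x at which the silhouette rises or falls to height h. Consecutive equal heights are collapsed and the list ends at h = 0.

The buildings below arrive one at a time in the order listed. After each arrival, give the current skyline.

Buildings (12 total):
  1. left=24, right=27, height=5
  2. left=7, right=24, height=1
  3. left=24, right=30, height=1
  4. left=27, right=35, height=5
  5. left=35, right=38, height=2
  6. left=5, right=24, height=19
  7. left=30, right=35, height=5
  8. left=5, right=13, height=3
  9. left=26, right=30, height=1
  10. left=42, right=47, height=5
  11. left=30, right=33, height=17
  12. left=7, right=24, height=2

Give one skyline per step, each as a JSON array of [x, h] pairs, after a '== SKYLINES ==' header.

== SKYLINES ==
[[24,5],[27,0]]
[[7,1],[24,5],[27,0]]
[[7,1],[24,5],[27,1],[30,0]]
[[7,1],[24,5],[35,0]]
[[7,1],[24,5],[35,2],[38,0]]
[[5,19],[24,5],[35,2],[38,0]]
[[5,19],[24,5],[35,2],[38,0]]
[[5,19],[24,5],[35,2],[38,0]]
[[5,19],[24,5],[35,2],[38,0]]
[[5,19],[24,5],[35,2],[38,0],[42,5],[47,0]]
[[5,19],[24,5],[30,17],[33,5],[35,2],[38,0],[42,5],[47,0]]
[[5,19],[24,5],[30,17],[33,5],[35,2],[38,0],[42,5],[47,0]]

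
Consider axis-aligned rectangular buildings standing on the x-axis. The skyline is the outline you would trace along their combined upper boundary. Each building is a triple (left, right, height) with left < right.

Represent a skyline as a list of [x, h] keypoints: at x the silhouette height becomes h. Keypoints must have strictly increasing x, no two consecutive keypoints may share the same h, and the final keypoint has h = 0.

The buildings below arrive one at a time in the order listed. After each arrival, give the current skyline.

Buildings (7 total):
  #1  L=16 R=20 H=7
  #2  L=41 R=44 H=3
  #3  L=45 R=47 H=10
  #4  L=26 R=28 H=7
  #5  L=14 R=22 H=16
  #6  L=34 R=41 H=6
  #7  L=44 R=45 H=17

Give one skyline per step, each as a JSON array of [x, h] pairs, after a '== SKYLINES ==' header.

== SKYLINES ==
[[16,7],[20,0]]
[[16,7],[20,0],[41,3],[44,0]]
[[16,7],[20,0],[41,3],[44,0],[45,10],[47,0]]
[[16,7],[20,0],[26,7],[28,0],[41,3],[44,0],[45,10],[47,0]]
[[14,16],[22,0],[26,7],[28,0],[41,3],[44,0],[45,10],[47,0]]
[[14,16],[22,0],[26,7],[28,0],[34,6],[41,3],[44,0],[45,10],[47,0]]
[[14,16],[22,0],[26,7],[28,0],[34,6],[41,3],[44,17],[45,10],[47,0]]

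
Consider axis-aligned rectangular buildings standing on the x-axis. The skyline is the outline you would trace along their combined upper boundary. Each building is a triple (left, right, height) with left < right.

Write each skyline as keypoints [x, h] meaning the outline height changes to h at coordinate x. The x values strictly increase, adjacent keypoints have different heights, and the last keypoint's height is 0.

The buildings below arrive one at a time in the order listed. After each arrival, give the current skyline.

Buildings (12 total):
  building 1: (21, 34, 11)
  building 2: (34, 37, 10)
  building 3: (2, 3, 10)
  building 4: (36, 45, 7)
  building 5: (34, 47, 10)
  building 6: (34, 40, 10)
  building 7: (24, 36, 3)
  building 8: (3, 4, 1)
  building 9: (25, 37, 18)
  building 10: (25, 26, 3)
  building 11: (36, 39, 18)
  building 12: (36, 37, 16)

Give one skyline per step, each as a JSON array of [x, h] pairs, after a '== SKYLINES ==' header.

== SKYLINES ==
[[21,11],[34,0]]
[[21,11],[34,10],[37,0]]
[[2,10],[3,0],[21,11],[34,10],[37,0]]
[[2,10],[3,0],[21,11],[34,10],[37,7],[45,0]]
[[2,10],[3,0],[21,11],[34,10],[47,0]]
[[2,10],[3,0],[21,11],[34,10],[47,0]]
[[2,10],[3,0],[21,11],[34,10],[47,0]]
[[2,10],[3,1],[4,0],[21,11],[34,10],[47,0]]
[[2,10],[3,1],[4,0],[21,11],[25,18],[37,10],[47,0]]
[[2,10],[3,1],[4,0],[21,11],[25,18],[37,10],[47,0]]
[[2,10],[3,1],[4,0],[21,11],[25,18],[39,10],[47,0]]
[[2,10],[3,1],[4,0],[21,11],[25,18],[39,10],[47,0]]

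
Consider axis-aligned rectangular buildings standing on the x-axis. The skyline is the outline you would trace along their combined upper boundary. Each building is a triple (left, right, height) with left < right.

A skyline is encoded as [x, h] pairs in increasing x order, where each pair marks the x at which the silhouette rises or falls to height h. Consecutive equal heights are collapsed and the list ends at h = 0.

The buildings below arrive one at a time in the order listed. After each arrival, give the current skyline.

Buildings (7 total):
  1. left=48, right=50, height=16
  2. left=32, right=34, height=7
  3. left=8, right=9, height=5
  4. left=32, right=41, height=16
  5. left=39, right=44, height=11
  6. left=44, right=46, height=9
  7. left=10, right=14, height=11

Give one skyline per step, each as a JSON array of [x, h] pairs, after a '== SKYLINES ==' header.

== SKYLINES ==
[[48,16],[50,0]]
[[32,7],[34,0],[48,16],[50,0]]
[[8,5],[9,0],[32,7],[34,0],[48,16],[50,0]]
[[8,5],[9,0],[32,16],[41,0],[48,16],[50,0]]
[[8,5],[9,0],[32,16],[41,11],[44,0],[48,16],[50,0]]
[[8,5],[9,0],[32,16],[41,11],[44,9],[46,0],[48,16],[50,0]]
[[8,5],[9,0],[10,11],[14,0],[32,16],[41,11],[44,9],[46,0],[48,16],[50,0]]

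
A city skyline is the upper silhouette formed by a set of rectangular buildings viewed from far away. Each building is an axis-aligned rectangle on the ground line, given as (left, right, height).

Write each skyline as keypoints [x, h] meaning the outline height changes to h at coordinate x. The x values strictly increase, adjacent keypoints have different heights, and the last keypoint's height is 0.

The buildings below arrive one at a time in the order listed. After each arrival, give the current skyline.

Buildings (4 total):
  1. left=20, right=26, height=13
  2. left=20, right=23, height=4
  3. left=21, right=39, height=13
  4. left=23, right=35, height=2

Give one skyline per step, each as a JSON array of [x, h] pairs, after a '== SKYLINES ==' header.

== SKYLINES ==
[[20,13],[26,0]]
[[20,13],[26,0]]
[[20,13],[39,0]]
[[20,13],[39,0]]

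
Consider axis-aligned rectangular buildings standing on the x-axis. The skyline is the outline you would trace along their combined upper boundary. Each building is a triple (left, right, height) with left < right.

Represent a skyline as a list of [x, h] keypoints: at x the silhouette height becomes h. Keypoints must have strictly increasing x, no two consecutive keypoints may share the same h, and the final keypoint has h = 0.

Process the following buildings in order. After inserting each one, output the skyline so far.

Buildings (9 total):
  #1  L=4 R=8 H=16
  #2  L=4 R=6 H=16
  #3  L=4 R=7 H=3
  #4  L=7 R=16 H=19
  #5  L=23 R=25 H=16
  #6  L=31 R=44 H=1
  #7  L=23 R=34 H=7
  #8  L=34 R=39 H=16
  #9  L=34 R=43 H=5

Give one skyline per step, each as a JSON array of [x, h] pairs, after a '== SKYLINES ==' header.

== SKYLINES ==
[[4,16],[8,0]]
[[4,16],[8,0]]
[[4,16],[8,0]]
[[4,16],[7,19],[16,0]]
[[4,16],[7,19],[16,0],[23,16],[25,0]]
[[4,16],[7,19],[16,0],[23,16],[25,0],[31,1],[44,0]]
[[4,16],[7,19],[16,0],[23,16],[25,7],[34,1],[44,0]]
[[4,16],[7,19],[16,0],[23,16],[25,7],[34,16],[39,1],[44,0]]
[[4,16],[7,19],[16,0],[23,16],[25,7],[34,16],[39,5],[43,1],[44,0]]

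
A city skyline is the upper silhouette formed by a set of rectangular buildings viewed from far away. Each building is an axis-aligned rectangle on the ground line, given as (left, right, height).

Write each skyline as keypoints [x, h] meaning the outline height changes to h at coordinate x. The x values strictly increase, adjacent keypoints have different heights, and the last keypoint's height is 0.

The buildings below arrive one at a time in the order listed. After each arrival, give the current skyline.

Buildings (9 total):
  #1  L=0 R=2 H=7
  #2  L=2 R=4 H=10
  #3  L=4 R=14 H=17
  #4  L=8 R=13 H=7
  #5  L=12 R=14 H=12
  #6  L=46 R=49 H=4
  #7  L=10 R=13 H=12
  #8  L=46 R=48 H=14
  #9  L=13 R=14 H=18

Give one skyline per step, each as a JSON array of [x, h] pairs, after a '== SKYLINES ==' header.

== SKYLINES ==
[[0,7],[2,0]]
[[0,7],[2,10],[4,0]]
[[0,7],[2,10],[4,17],[14,0]]
[[0,7],[2,10],[4,17],[14,0]]
[[0,7],[2,10],[4,17],[14,0]]
[[0,7],[2,10],[4,17],[14,0],[46,4],[49,0]]
[[0,7],[2,10],[4,17],[14,0],[46,4],[49,0]]
[[0,7],[2,10],[4,17],[14,0],[46,14],[48,4],[49,0]]
[[0,7],[2,10],[4,17],[13,18],[14,0],[46,14],[48,4],[49,0]]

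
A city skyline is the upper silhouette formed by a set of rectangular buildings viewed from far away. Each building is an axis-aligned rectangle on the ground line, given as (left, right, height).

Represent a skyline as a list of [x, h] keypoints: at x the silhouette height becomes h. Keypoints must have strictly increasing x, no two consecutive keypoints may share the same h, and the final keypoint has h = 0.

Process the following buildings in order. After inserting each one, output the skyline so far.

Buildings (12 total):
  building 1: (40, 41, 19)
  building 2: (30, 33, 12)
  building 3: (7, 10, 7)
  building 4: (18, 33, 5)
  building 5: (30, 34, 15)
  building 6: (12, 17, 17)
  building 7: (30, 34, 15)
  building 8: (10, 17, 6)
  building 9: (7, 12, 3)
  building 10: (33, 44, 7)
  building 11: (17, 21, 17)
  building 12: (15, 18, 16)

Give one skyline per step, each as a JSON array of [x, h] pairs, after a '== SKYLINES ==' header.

== SKYLINES ==
[[40,19],[41,0]]
[[30,12],[33,0],[40,19],[41,0]]
[[7,7],[10,0],[30,12],[33,0],[40,19],[41,0]]
[[7,7],[10,0],[18,5],[30,12],[33,0],[40,19],[41,0]]
[[7,7],[10,0],[18,5],[30,15],[34,0],[40,19],[41,0]]
[[7,7],[10,0],[12,17],[17,0],[18,5],[30,15],[34,0],[40,19],[41,0]]
[[7,7],[10,0],[12,17],[17,0],[18,5],[30,15],[34,0],[40,19],[41,0]]
[[7,7],[10,6],[12,17],[17,0],[18,5],[30,15],[34,0],[40,19],[41,0]]
[[7,7],[10,6],[12,17],[17,0],[18,5],[30,15],[34,0],[40,19],[41,0]]
[[7,7],[10,6],[12,17],[17,0],[18,5],[30,15],[34,7],[40,19],[41,7],[44,0]]
[[7,7],[10,6],[12,17],[21,5],[30,15],[34,7],[40,19],[41,7],[44,0]]
[[7,7],[10,6],[12,17],[21,5],[30,15],[34,7],[40,19],[41,7],[44,0]]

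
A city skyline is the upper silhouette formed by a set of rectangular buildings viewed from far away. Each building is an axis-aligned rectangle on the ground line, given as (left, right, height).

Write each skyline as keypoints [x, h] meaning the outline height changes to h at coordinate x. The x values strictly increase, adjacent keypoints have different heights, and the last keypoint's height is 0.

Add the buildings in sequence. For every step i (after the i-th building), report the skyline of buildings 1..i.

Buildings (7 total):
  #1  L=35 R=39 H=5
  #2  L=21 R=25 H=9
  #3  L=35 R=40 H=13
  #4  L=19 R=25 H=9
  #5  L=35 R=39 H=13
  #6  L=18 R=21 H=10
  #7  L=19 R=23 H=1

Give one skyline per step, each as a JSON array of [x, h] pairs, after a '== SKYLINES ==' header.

== SKYLINES ==
[[35,5],[39,0]]
[[21,9],[25,0],[35,5],[39,0]]
[[21,9],[25,0],[35,13],[40,0]]
[[19,9],[25,0],[35,13],[40,0]]
[[19,9],[25,0],[35,13],[40,0]]
[[18,10],[21,9],[25,0],[35,13],[40,0]]
[[18,10],[21,9],[25,0],[35,13],[40,0]]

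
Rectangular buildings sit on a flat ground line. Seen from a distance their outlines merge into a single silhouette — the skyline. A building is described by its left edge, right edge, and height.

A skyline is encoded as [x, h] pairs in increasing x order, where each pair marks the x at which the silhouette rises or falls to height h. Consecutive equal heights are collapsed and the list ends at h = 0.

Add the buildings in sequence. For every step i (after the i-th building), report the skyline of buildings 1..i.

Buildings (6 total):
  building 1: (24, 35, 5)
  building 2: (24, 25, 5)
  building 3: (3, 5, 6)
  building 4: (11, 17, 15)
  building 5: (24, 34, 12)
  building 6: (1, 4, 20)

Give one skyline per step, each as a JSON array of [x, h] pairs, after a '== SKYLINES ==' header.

== SKYLINES ==
[[24,5],[35,0]]
[[24,5],[35,0]]
[[3,6],[5,0],[24,5],[35,0]]
[[3,6],[5,0],[11,15],[17,0],[24,5],[35,0]]
[[3,6],[5,0],[11,15],[17,0],[24,12],[34,5],[35,0]]
[[1,20],[4,6],[5,0],[11,15],[17,0],[24,12],[34,5],[35,0]]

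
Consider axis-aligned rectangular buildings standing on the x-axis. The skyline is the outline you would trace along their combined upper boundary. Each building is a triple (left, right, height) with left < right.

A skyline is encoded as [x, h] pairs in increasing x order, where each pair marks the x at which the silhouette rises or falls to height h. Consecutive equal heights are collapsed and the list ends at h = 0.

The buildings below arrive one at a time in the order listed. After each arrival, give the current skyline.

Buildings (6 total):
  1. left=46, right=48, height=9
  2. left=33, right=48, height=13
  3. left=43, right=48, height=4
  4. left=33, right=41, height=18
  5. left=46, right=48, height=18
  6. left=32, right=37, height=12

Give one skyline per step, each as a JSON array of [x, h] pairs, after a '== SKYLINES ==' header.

== SKYLINES ==
[[46,9],[48,0]]
[[33,13],[48,0]]
[[33,13],[48,0]]
[[33,18],[41,13],[48,0]]
[[33,18],[41,13],[46,18],[48,0]]
[[32,12],[33,18],[41,13],[46,18],[48,0]]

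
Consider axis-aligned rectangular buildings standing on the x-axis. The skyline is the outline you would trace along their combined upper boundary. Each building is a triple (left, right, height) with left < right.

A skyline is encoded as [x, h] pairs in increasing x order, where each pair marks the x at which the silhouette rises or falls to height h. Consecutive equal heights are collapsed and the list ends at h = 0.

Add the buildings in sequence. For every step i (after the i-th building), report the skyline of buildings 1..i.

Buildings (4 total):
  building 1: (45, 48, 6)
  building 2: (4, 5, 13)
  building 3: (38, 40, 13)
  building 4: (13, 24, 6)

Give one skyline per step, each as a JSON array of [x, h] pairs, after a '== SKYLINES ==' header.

== SKYLINES ==
[[45,6],[48,0]]
[[4,13],[5,0],[45,6],[48,0]]
[[4,13],[5,0],[38,13],[40,0],[45,6],[48,0]]
[[4,13],[5,0],[13,6],[24,0],[38,13],[40,0],[45,6],[48,0]]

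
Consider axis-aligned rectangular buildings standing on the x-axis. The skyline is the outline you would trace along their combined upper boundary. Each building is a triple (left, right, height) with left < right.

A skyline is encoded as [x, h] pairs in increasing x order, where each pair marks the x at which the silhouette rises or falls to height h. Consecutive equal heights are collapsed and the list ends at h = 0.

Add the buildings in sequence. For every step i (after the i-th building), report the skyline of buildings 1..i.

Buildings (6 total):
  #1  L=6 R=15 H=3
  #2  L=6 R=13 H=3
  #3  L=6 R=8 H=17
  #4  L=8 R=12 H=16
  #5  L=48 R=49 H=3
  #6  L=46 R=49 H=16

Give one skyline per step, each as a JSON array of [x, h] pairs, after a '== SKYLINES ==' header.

== SKYLINES ==
[[6,3],[15,0]]
[[6,3],[15,0]]
[[6,17],[8,3],[15,0]]
[[6,17],[8,16],[12,3],[15,0]]
[[6,17],[8,16],[12,3],[15,0],[48,3],[49,0]]
[[6,17],[8,16],[12,3],[15,0],[46,16],[49,0]]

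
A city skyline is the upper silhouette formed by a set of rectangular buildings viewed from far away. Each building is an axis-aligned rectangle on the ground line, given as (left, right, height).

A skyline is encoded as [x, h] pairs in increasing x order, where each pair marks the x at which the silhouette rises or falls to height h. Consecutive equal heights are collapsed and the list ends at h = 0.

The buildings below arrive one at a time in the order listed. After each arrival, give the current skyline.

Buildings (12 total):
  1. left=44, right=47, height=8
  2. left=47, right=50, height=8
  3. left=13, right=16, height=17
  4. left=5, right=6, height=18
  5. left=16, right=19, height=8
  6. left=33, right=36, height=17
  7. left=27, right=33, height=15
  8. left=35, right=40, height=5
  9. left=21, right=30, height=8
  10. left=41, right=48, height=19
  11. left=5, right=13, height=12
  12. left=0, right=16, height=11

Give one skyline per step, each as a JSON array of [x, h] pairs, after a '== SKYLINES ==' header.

== SKYLINES ==
[[44,8],[47,0]]
[[44,8],[50,0]]
[[13,17],[16,0],[44,8],[50,0]]
[[5,18],[6,0],[13,17],[16,0],[44,8],[50,0]]
[[5,18],[6,0],[13,17],[16,8],[19,0],[44,8],[50,0]]
[[5,18],[6,0],[13,17],[16,8],[19,0],[33,17],[36,0],[44,8],[50,0]]
[[5,18],[6,0],[13,17],[16,8],[19,0],[27,15],[33,17],[36,0],[44,8],[50,0]]
[[5,18],[6,0],[13,17],[16,8],[19,0],[27,15],[33,17],[36,5],[40,0],[44,8],[50,0]]
[[5,18],[6,0],[13,17],[16,8],[19,0],[21,8],[27,15],[33,17],[36,5],[40,0],[44,8],[50,0]]
[[5,18],[6,0],[13,17],[16,8],[19,0],[21,8],[27,15],[33,17],[36,5],[40,0],[41,19],[48,8],[50,0]]
[[5,18],[6,12],[13,17],[16,8],[19,0],[21,8],[27,15],[33,17],[36,5],[40,0],[41,19],[48,8],[50,0]]
[[0,11],[5,18],[6,12],[13,17],[16,8],[19,0],[21,8],[27,15],[33,17],[36,5],[40,0],[41,19],[48,8],[50,0]]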